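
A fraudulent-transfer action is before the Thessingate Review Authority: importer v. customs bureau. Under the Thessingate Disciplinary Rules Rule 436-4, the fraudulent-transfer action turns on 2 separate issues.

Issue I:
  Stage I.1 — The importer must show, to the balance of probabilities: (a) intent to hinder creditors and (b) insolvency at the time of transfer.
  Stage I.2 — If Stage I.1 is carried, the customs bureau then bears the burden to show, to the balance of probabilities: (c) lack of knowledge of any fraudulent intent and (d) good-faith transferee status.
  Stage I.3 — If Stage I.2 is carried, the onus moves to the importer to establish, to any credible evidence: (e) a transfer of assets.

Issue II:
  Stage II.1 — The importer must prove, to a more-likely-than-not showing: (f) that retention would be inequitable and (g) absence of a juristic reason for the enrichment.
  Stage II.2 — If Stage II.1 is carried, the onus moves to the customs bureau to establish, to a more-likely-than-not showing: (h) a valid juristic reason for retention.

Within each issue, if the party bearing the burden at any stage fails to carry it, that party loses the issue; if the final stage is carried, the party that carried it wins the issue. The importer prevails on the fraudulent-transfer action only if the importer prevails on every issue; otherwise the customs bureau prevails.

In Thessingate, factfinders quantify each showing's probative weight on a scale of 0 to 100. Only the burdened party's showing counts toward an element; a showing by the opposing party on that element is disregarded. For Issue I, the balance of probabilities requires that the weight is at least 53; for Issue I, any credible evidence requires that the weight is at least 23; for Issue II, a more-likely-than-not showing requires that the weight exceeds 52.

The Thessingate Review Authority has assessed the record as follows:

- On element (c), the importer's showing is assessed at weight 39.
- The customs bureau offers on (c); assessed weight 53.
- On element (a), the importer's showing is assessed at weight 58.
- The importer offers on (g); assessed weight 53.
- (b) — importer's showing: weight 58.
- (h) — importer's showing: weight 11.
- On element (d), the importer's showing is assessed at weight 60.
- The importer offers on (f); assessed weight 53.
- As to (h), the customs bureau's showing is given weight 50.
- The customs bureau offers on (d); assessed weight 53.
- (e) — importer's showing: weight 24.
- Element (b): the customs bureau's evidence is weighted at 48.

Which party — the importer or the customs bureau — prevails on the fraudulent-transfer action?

— Issue I —
At Stage I.1 the importer must meet the balance of probabilities (weight is at least 53): on (a) the weight is 58, which does reach 53, so (a) meets the standard; on (b) the weight is 58 (the customs bureau's 48 is given no effect), which does reach 53, so (b) meets the standard.
  The importer carries Stage I.1; the customs bureau now bears the burden.
At Stage I.2 the customs bureau must meet the balance of probabilities (weight is at least 53): on (c) the weight is 53 (the importer's 39 is given no effect), which does reach 53, so (c) meets the standard; on (d) the weight is 53 (the importer's 60 is given no effect), which does reach 53, so (d) meets the standard.
  Stage I.2 is satisfied; the onus moves to the importer.
At Stage I.3 the importer must meet any credible evidence (weight is at least 23): on (e) the weight is 24, ≥ 23, so (e) meets the standard.
  The importer carries the last stage.
With every stage satisfied, the importer prevails on this issue.
— Issue II —
At Stage II.1 the importer must meet a more-likely-than-not showing (weight exceeds 52): on (f) the weight is 53, > 52, so (f) meets the standard; on (g) the weight is 53, which does exceed 52, so (g) meets the standard.
  The importer carries Stage II.1; the customs bureau now bears the burden.
At Stage II.2 the customs bureau must meet a more-likely-than-not showing (weight exceeds 52): on (h) the weight is 50 (the importer's 11 is given no effect), ≤ 52, so (h) does not meet the standard.
  Not every element is met, so the customs bureau fails to carry Stage II.2.
The importer prevails on this issue.
Per-issue: Issue I → importer; Issue II → importer. The importer must prevail on every issue; overall, the importer prevails.

importer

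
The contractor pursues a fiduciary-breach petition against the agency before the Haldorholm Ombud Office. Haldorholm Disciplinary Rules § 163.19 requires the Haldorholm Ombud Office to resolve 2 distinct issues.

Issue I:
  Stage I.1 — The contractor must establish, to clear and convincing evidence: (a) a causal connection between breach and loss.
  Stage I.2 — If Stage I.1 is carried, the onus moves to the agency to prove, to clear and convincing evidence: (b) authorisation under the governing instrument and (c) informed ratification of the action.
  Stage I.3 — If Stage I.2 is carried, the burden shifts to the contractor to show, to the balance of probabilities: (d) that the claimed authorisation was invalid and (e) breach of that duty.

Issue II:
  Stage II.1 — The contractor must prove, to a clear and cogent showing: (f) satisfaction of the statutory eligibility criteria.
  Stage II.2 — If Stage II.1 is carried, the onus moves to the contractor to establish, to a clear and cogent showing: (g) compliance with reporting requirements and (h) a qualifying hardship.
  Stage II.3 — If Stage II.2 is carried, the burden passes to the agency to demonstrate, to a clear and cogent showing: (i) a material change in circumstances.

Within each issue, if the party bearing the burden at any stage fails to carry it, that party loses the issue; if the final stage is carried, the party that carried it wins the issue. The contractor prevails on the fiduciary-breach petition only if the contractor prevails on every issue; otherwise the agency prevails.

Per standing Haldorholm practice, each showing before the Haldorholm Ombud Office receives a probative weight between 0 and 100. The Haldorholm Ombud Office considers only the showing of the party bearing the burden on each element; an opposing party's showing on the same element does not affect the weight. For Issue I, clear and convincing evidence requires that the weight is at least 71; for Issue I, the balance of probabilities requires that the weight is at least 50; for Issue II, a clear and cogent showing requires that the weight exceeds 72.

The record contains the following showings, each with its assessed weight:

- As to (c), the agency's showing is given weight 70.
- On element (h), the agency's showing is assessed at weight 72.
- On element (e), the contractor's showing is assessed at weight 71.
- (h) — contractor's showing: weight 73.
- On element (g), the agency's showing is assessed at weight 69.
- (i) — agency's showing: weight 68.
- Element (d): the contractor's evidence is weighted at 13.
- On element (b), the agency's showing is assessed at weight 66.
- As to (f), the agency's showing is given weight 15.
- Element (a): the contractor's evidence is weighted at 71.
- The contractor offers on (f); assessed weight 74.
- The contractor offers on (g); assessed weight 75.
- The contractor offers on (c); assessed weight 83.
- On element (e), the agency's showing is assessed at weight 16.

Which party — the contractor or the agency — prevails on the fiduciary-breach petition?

— Issue I —
At Stage I.1 the contractor must meet clear and convincing evidence (weight is at least 71): on (a) the weight is 71, ≥ 71, so (a) meets the standard.
  The contractor carries Stage I.1; the agency now bears the burden.
At Stage I.2 the agency must meet clear and convincing evidence (weight is at least 71): on (b) the weight is 66, < 71, so (b) does not meet the standard; on (c) the weight is 70 (the contractor's 83 is given no effect), which does not reach 71, so (c) does not meet the standard.
  Stage I.2 not carried; the agency fails its burden.
The contractor prevails on this issue.
— Issue II —
At Stage II.1 the contractor must meet a clear and cogent showing (weight exceeds 72): on (f) the weight is 74 (the agency's 15 is given no effect), which does exceed 72, so (f) meets the standard.
  Stage II.1 carried; the burden remains with the contractor.
At Stage II.2 the contractor must meet a clear and cogent showing (weight exceeds 72): on (g) the weight is 75 (the agency's 69 is given no effect), which does exceed 72, so (g) meets the standard; on (h) the weight is 73 (the agency's 72 is given no effect), > 72, so (h) meets the standard.
  The contractor carries Stage II.2; the agency now bears the burden.
At Stage II.3 the agency must meet a clear and cogent showing (weight exceeds 72): on (i) the weight is 68, which does not exceed 72, so (i) does not meet the standard.
  The agency does not carry Stage II.3.
So the contractor prevails on this issue.
Per-issue: Issue I → contractor; Issue II → contractor. The contractor must prevail on every issue; overall, the contractor prevails.

contractor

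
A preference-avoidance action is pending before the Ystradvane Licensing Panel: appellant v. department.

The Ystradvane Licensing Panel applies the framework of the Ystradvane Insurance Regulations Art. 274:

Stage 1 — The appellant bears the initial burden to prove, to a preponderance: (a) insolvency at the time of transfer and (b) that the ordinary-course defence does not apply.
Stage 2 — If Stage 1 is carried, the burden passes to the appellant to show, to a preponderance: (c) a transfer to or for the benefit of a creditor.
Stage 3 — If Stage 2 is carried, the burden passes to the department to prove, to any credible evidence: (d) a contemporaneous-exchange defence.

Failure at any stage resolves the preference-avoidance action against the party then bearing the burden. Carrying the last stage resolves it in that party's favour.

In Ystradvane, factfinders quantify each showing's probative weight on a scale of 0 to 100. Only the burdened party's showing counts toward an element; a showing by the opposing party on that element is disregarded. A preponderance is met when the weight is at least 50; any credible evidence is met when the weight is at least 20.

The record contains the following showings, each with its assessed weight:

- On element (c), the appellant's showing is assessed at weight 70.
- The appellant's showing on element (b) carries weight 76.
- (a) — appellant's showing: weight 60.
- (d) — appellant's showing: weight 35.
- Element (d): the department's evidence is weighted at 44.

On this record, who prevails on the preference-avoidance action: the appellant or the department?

At Stage 1 the appellant must meet a preponderance (weight is at least 50): on (a) the weight is 60, which does reach 50, so (a) meets the standard; on (b) the weight is 76, which does reach 50, so (b) meets the standard.
  All elements met. The appellant retains the burden for Stage 2.
At Stage 2 the appellant must meet a preponderance (weight is at least 50): on (c) the weight is 70, which does reach 50, so (c) meets the standard.
  Stage 2 is satisfied; the onus moves to the department.
At Stage 3 the department must meet any credible evidence (weight is at least 20): on (d) the weight is 44 (the appellant's 35 is given no effect), which does reach 20, so (d) meets the standard.
  All elements met at the final stage.
All stages carried — the department prevails.

department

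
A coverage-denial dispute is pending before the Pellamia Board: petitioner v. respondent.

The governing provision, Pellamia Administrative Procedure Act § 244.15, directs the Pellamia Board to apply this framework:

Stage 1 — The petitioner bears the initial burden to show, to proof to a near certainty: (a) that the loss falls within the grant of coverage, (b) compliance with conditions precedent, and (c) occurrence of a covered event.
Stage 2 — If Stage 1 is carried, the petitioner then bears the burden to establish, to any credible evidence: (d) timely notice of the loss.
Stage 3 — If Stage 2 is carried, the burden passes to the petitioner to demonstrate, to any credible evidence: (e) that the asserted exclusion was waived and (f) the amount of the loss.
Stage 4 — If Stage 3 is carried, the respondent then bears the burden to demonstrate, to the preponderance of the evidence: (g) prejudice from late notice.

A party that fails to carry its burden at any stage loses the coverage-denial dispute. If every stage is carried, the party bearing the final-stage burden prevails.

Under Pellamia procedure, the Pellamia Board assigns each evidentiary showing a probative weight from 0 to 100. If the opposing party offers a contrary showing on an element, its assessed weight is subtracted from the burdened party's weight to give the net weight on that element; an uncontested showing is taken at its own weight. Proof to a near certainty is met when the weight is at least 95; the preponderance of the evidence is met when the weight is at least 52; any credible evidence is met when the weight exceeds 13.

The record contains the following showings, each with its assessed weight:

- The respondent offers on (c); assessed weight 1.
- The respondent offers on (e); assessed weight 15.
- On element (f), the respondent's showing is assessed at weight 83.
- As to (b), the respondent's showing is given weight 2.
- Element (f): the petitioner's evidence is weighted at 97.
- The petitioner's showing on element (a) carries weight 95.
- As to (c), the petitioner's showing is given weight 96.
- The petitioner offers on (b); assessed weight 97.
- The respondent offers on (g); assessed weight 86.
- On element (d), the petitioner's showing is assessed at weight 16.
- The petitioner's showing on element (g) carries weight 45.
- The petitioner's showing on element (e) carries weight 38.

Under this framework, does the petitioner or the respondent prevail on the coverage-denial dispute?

petitioner

Stage 1 — burden on petitioner; standard: proof to a near certainty (weight is at least 95).
    (a): 95 ≥ 95 [met]
    (b): 97 − 2 = 95 ≥ 95 [met]
    (c): 96 − 1 = 95 ≥ 95 [met]
  All elements met. The petitioner retains the burden for Stage 2.
Stage 2 — burden on petitioner; standard: any credible evidence (weight exceeds 13).
    (d): 16 > 13 [met]
  Stage 2 carried; the burden remains with the petitioner.
Stage 3 — burden on petitioner; standard: any credible evidence (weight exceeds 13).
    (e): 38 − 15 = 23 > 13 [met]
    (f): 97 − 83 = 14 > 13 [met]
  Stage 3 carried; the burden shifts to the respondent.
Stage 4 — burden on respondent; standard: the preponderance of the evidence (weight is at least 52).
    (g): 86 − 45 = 41 < 52 [not met]
  Not every element is met, so the respondent fails to carry Stage 4.
The analysis ends at Stage 4; the petitioner prevails.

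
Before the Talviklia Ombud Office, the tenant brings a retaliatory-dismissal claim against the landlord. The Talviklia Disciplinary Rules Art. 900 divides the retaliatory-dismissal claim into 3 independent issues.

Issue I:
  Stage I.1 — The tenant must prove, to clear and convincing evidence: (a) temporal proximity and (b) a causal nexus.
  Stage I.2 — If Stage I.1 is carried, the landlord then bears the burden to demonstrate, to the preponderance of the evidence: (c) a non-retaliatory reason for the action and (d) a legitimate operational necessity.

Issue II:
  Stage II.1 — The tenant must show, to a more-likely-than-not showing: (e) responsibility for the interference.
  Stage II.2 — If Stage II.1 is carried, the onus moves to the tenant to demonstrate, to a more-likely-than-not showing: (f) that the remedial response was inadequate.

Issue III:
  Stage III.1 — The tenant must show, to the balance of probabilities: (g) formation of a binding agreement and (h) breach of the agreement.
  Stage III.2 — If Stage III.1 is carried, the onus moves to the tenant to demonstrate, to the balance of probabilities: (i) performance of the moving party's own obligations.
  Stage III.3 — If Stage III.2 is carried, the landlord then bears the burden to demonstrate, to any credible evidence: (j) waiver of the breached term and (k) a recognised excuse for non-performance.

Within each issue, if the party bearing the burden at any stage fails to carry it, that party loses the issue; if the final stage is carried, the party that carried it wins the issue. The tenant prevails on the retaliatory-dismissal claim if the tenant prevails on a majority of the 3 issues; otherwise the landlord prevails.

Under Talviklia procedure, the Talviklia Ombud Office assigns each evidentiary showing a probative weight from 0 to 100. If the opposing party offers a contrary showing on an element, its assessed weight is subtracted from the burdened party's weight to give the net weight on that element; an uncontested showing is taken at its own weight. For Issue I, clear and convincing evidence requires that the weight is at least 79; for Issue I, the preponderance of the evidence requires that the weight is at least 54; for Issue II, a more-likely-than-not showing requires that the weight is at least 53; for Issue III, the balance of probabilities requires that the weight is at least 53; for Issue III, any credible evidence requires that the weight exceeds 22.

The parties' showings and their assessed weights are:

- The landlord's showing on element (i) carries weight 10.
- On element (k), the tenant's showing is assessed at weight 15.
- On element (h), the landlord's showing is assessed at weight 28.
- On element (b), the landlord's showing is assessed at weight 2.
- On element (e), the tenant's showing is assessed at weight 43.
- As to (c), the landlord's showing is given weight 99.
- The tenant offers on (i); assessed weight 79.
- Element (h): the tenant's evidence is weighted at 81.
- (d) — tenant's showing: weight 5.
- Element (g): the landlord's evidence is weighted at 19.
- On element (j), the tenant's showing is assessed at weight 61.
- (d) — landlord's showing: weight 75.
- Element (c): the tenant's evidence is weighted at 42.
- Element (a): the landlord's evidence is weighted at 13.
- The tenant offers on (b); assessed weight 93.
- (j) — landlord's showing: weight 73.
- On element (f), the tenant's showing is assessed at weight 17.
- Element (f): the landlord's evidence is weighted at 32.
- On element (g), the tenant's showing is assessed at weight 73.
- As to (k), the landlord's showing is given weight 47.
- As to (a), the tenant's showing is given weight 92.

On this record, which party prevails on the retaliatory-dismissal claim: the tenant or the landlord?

landlord

— Issue I —
Stage I.1 — burden on tenant; standard: clear and convincing evidence (weight is at least 79).
    (a): 92 − 13 = 79 ≥ 79 [met]
    (b): 93 − 2 = 91 ≥ 79 [met]
  Stage I.1 is satisfied; the onus moves to the landlord.
Stage I.2 — burden on landlord; standard: the preponderance of the evidence (weight is at least 54).
    (c): 99 − 42 = 57 ≥ 54 [met]
    (d): 75 − 5 = 70 ≥ 54 [met]
  The landlord carries the last stage.
All stages carried — the landlord prevails on this issue.
— Issue II —
Stage II.1 — burden on tenant; standard: a more-likely-than-not showing (weight is at least 53).
    (e): 43 < 53 [not met]
  Stage II.1 not carried; the tenant fails its burden.
The analysis ends at Stage II.1; the landlord prevails on this issue.
— Issue III —
Stage III.1 — burden on tenant; standard: the balance of probabilities (weight is at least 53).
    (g): 73 − 19 = 54 ≥ 53 [met]
    (h): 81 − 28 = 53 ≥ 53 [met]
  All elements met. The tenant retains the burden for Stage III.2.
Stage III.2 — burden on tenant; standard: the balance of probabilities (weight is at least 53).
    (i): 79 − 10 = 69 ≥ 53 [met]
  Stage III.2 carried; the burden shifts to the landlord.
Stage III.3 — burden on landlord; standard: any credible evidence (weight exceeds 22).
    (j): 73 − 61 = 12 ≤ 22 [not met]
    (k): 47 − 15 = 32 > 22 [met]
  The landlord does not carry Stage III.3.
So the tenant prevails on this issue.
Per-issue: Issue I → landlord; Issue II → landlord; Issue III → tenant. The tenant must prevail on a majority of issues; overall, the landlord prevails.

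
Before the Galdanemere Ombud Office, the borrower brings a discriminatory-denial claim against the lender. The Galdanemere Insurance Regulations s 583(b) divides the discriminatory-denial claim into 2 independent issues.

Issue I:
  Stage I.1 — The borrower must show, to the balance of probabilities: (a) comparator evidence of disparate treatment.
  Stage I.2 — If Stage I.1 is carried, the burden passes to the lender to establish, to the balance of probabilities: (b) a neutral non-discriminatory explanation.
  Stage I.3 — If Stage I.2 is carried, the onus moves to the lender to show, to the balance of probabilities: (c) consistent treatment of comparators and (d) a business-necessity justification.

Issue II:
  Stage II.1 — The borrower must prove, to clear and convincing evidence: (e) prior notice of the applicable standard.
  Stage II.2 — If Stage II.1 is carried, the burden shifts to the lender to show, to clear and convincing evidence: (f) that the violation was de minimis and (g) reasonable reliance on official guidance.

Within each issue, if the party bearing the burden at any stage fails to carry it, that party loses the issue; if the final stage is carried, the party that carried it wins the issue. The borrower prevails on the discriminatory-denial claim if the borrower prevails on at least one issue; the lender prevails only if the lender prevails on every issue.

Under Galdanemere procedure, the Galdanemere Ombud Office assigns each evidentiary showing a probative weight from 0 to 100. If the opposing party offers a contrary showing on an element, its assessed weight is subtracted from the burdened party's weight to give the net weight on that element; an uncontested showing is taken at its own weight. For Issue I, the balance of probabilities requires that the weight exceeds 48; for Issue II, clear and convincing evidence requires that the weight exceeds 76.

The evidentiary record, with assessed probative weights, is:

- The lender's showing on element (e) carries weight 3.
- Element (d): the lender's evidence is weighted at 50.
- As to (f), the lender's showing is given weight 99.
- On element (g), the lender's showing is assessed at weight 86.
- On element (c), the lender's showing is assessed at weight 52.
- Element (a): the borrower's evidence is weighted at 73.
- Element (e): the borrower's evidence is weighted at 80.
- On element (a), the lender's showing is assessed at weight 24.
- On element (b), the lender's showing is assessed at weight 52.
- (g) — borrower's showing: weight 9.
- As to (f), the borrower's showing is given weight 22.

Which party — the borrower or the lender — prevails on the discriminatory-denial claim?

lender

— Issue I —
Stage I.1 — burden on borrower; standard: the balance of probabilities (weight exceeds 48).
    (a): 73 − 24 = 49 > 48 [met]
  All elements met. The burden passes to the lender.
Stage I.2 — burden on lender; standard: the balance of probabilities (weight exceeds 48).
    (b): 52 > 48 [met]
  Stage I.2 is satisfied; the lender continues to bear the burden.
Stage I.3 — burden on lender; standard: the balance of probabilities (weight exceeds 48).
    (c): 52 > 48 [met]
    (d): 50 > 48 [met]
  Stage I.3 carried; the final stage is satisfied.
Every stage carried; the lender prevails on this issue.
— Issue II —
Stage II.1 (borrower, clear and convincing evidence, weight exceeds 76): (e) net 80−3=77 > 76 — meets.
  All elements met. The burden passes to the lender.
Stage II.2 (lender, clear and convincing evidence, weight exceeds 76): (f) net 99−22=77 > 76 — meets; (g) net 86−9=77 > 76 — meets.
  All elements met at the final stage.
With every stage satisfied, the lender prevails on this issue.
Per-issue: Issue I → lender; Issue II → lender. The borrower must prevail on at least one issue; overall, the lender prevails.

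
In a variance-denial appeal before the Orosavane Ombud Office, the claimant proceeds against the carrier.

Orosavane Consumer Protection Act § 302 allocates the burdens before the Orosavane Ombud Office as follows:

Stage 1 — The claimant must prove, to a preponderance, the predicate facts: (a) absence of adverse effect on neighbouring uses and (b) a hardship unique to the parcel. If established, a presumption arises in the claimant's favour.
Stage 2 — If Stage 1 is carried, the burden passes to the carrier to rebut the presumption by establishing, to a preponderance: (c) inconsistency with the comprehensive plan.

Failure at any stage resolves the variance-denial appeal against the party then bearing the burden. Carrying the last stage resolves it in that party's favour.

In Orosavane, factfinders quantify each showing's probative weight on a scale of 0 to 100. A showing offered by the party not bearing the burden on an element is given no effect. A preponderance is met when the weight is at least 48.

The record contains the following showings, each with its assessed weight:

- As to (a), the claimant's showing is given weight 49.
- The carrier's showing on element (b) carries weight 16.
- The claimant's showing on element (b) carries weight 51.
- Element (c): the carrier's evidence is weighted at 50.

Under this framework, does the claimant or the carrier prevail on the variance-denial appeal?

Stage 1 (claimant, a preponderance, weight is at least 48): (a) 49 ≥ 48 — meets; (b) 51 (carrier's 16 disregarded) ≥ 48 — meets.
  Stage 1 is satisfied; the onus moves to the carrier.
Stage 2 (carrier, a preponderance, weight is at least 48): (c) 50 ≥ 48 — meets.
  All elements met at the final stage.
Every stage carried; the carrier prevails.

carrier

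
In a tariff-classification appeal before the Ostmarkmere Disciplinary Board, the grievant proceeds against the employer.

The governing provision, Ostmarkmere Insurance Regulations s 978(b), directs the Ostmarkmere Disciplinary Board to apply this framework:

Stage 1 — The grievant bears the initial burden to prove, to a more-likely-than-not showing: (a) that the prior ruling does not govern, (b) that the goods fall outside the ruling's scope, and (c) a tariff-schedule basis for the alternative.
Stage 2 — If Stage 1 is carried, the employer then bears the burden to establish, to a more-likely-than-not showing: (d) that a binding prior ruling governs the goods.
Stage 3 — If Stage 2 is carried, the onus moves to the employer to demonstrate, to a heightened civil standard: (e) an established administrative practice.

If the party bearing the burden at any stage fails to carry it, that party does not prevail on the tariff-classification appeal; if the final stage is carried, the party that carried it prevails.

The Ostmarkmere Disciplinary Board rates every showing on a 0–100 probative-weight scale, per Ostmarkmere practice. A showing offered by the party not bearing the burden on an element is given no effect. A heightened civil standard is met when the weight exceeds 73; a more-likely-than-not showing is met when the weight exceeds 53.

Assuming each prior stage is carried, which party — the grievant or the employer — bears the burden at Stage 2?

employer

Stage 2's rule assigns the burden to the employer (to a more-likely-than-not showing).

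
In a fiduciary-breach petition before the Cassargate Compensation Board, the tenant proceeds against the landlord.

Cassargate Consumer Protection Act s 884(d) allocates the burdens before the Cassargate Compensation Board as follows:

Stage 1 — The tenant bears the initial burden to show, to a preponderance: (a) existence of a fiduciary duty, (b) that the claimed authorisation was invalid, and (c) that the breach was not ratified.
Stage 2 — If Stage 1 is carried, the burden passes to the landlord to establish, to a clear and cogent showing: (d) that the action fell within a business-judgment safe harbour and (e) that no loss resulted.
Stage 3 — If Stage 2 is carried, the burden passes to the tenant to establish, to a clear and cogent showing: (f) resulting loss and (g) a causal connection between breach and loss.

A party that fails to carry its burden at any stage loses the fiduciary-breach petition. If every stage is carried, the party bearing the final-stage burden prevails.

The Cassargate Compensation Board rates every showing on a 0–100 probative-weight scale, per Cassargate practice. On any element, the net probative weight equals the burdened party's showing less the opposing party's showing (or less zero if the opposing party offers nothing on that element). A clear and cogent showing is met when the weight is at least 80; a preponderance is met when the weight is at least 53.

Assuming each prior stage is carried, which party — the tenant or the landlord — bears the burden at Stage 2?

Stage 2's rule assigns the burden to the landlord (to a clear and cogent showing).

landlord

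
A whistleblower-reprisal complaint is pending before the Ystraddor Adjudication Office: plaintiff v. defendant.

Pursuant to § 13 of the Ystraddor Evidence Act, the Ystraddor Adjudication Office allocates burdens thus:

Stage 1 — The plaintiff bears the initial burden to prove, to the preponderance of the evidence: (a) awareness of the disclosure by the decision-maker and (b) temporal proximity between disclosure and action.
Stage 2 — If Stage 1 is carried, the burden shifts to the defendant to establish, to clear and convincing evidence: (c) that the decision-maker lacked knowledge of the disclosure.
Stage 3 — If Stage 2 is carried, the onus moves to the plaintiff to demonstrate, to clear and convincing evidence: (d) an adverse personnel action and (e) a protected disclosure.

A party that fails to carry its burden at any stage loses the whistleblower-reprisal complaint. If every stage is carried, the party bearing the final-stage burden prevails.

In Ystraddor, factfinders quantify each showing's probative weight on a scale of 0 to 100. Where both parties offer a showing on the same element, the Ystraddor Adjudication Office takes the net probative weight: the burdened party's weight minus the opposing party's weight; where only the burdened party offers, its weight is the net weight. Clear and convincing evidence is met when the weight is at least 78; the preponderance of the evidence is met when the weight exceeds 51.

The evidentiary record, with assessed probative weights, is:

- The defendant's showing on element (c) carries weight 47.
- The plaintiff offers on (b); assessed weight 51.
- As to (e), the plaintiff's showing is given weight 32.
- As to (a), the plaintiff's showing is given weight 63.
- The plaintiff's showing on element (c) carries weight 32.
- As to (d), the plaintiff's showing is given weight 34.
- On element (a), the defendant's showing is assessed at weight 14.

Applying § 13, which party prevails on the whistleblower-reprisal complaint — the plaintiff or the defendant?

Stage 1 — burden on plaintiff; standard: the preponderance of the evidence (weight exceeds 51).
    (a): 63 − 14 = 49 ≤ 51 [not met]
    (b): 51 ≤ 51 [not met]
  Stage 1 not carried; the plaintiff fails its burden.
The analysis ends at Stage 1; the defendant prevails.

defendant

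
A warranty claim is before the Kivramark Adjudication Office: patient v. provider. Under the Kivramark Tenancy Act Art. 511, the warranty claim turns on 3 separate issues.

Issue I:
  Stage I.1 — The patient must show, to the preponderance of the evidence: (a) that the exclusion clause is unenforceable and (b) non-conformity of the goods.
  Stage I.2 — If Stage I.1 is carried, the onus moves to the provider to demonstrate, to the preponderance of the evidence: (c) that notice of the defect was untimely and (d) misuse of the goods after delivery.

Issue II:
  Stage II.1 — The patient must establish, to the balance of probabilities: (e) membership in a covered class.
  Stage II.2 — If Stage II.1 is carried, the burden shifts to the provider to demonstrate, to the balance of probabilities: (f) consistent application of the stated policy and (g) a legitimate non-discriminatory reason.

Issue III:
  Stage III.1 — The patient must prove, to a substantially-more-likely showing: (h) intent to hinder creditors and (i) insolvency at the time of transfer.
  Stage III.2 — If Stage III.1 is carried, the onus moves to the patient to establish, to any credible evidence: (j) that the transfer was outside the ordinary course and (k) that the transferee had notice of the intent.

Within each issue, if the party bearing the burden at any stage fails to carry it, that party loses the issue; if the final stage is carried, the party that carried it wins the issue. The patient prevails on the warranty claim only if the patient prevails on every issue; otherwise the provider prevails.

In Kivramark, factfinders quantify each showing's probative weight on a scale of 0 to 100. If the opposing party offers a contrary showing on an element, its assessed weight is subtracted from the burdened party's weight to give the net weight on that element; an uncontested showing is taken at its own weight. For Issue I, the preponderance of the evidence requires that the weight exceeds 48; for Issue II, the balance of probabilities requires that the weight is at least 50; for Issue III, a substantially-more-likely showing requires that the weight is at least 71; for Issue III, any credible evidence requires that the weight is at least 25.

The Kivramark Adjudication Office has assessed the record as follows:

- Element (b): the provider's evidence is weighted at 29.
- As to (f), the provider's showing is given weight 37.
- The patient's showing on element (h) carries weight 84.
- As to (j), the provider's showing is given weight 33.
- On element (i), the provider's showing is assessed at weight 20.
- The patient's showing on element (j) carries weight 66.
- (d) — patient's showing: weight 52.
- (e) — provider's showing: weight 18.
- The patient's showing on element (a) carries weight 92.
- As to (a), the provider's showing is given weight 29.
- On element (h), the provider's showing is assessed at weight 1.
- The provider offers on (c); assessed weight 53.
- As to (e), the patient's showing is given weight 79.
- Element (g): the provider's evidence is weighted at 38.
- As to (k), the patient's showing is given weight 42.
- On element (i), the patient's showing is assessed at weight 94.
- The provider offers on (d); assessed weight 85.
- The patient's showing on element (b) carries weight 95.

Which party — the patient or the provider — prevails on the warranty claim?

— Issue I —
Stage I.1 — burden on patient; standard: the preponderance of the evidence (weight exceeds 48).
    (a): 92 − 29 = 63 > 48 [met]
    (b): 95 − 29 = 66 > 48 [met]
  Stage I.1 is satisfied; the onus moves to the provider.
Stage I.2 — burden on provider; standard: the preponderance of the evidence (weight exceeds 48).
    (c): 53 > 48 [met]
    (d): 85 − 52 = 33 ≤ 48 [not met]
  Stage I.2 not carried; the provider fails its burden.
The patient prevails on this issue.
— Issue II —
At Stage II.1 the patient must meet the balance of probabilities (weight is at least 50): on (e) the weight is 79 less the opposing 18 gives net 61, ≥ 50, so (e) meets the standard.
  Stage II.1 carried; the burden shifts to the provider.
At Stage II.2 the provider must meet the balance of probabilities (weight is at least 50): on (f) the weight is 37, which does not reach 50, so (f) does not meet the standard; on (g) the weight is 38, which does not reach 50, so (g) does not meet the standard.
  Stage II.2 not carried; the provider fails its burden.
The patient prevails on this issue.
— Issue III —
At Stage III.1 the patient must meet a substantially-more-likely showing (weight is at least 71): on (h) the weight is 84 less the opposing 1 gives net 83, which does reach 71, so (h) meets the standard; on (i) the weight is 94 less the opposing 20 gives net 74, which does reach 71, so (i) meets the standard.
  All elements met. The patient retains the burden for Stage III.2.
At Stage III.2 the patient must meet any credible evidence (weight is at least 25): on (j) the weight is 66 less the opposing 33 gives net 33, ≥ 25, so (j) meets the standard; on (k) the weight is 42, ≥ 25, so (k) meets the standard.
  All elements met at the final stage.
With every stage satisfied, the patient prevails on this issue.
Per-issue: Issue I → patient; Issue II → patient; Issue III → patient. The patient must prevail on every issue; overall, the patient prevails.

patient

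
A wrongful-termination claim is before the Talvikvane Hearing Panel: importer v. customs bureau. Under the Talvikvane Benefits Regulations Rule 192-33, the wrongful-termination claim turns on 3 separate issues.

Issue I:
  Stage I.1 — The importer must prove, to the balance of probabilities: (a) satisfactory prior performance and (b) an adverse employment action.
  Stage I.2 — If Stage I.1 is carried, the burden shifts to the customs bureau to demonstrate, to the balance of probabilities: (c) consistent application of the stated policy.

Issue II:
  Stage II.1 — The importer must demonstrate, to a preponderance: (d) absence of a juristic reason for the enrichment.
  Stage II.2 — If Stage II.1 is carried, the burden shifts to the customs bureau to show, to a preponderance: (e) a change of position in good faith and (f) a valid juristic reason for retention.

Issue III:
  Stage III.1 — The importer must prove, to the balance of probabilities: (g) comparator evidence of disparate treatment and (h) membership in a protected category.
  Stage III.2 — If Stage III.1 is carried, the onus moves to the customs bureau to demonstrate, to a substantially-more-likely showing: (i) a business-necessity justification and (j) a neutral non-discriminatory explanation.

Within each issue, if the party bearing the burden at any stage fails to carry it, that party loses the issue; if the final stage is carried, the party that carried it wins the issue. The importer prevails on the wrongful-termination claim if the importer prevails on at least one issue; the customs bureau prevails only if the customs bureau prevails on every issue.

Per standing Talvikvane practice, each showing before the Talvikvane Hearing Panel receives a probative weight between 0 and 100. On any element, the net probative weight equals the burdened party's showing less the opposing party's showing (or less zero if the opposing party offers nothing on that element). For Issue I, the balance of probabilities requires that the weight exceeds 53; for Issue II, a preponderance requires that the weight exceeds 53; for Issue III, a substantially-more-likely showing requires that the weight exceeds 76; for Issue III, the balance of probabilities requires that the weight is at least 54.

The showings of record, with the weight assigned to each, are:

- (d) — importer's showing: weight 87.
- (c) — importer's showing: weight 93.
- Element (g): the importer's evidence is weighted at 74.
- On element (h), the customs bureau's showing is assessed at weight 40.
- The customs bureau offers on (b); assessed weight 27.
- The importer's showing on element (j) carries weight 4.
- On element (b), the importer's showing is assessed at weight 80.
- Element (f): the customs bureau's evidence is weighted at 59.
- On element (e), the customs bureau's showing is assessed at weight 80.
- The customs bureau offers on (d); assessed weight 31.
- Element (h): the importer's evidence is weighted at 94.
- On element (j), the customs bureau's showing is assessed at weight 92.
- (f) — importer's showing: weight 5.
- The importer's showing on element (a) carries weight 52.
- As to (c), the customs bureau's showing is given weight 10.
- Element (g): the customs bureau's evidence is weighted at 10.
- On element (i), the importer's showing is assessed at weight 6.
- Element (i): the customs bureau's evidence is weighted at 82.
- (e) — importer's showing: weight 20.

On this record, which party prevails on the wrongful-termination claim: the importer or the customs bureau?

importer

— Issue I —
At Stage I.1 the importer must meet the balance of probabilities (weight exceeds 53): on (a) the weight is 52, which does not exceed 53, so (a) does not meet the standard; on (b) the weight is 80 less the opposing 27 gives net 53, which does not exceed 53, so (b) does not meet the standard.
  Stage I.1 not carried; the importer fails its burden.
The customs bureau prevails on this issue.
— Issue II —
At Stage II.1 the importer must meet a preponderance (weight exceeds 53): on (d) the weight is 87 less the opposing 31 gives net 56, > 53, so (d) meets the standard.
  The importer carries Stage II.1; the customs bureau now bears the burden.
At Stage II.2 the customs bureau must meet a preponderance (weight exceeds 53): on (e) the weight is 80 less the opposing 20 gives net 60, > 53, so (e) meets the standard; on (f) the weight is 59 less the opposing 5 gives net 54, > 53, so (f) meets the standard.
  The customs bureau carries the last stage.
With every stage satisfied, the customs bureau prevails on this issue.
— Issue III —
Stage III.1 — burden on importer; standard: the balance of probabilities (weight is at least 54).
    (g): 74 − 10 = 64 ≥ 54 [met]
    (h): 94 − 40 = 54 ≥ 54 [met]
  Stage III.1 is satisfied; the onus moves to the customs bureau.
Stage III.2 — burden on customs bureau; standard: a substantially-more-likely showing (weight exceeds 76).
    (i): 82 − 6 = 76 ≤ 76 [not met]
    (j): 92 − 4 = 88 > 76 [met]
  The customs bureau does not carry Stage III.2.
The analysis ends at Stage III.2; the importer prevails on this issue.
Per-issue: Issue I → customs bureau; Issue II → customs bureau; Issue III → importer. The importer must prevail on at least one issue; overall, the importer prevails.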